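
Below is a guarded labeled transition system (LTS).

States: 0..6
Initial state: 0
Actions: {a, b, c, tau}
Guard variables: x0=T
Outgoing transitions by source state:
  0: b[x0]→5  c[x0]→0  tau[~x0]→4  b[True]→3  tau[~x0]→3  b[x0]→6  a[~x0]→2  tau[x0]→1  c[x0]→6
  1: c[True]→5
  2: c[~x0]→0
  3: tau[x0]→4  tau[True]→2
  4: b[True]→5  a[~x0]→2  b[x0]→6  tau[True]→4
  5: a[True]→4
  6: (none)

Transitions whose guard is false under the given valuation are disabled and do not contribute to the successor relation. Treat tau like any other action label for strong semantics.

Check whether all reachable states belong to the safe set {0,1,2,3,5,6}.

Inv-set: {0,1,2,3,5,6}
R = {0,1,2,3,4,5,6}
  0: ok
  1: ok
  2: ok
  3: ok
  4: ✗ unsafe
  5: ok
  6: ok
reach 4 via b·tau — violates

Answer: INVARIANT VIOLATED at state 4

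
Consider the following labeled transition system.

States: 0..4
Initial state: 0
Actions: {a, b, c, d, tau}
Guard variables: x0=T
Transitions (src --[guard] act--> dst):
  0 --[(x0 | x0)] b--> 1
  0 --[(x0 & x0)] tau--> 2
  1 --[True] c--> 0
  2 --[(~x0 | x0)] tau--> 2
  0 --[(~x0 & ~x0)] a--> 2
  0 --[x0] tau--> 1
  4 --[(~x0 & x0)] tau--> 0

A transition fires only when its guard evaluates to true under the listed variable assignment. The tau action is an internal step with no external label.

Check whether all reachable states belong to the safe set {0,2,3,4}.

Safe = {0,2,3,4}
R = {0,1,2}
  0: safe
  1: VIOLATES
  2: safe
witness against invariant: b → 1

Answer: INVARIANT VIOLATED at state 1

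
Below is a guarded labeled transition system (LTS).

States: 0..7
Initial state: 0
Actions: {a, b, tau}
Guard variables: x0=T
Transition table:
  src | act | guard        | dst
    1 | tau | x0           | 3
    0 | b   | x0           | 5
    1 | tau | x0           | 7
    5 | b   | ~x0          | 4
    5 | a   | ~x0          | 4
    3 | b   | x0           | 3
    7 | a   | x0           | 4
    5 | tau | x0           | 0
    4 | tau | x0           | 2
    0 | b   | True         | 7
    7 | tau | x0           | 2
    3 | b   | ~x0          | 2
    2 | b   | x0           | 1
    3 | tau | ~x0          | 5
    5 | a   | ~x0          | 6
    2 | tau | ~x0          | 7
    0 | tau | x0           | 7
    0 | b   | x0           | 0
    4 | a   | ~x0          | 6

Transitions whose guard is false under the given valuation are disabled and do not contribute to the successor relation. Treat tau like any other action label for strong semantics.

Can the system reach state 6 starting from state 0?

Guard filter leaves 12 enabled edge(s).
Layer 0: {0}
Layer 1: {5,7}  total {0,5,7}
Layer 2: {2,4}  total {0,2,4,5,7}
Layer 3: {1}  total {0,1,2,4,5,7}
Layer 4: {3}  total {0,1,2,3,4,5,7}
Reachable = {0,1,2,3,4,5,7}

Answer: UNREACHABLE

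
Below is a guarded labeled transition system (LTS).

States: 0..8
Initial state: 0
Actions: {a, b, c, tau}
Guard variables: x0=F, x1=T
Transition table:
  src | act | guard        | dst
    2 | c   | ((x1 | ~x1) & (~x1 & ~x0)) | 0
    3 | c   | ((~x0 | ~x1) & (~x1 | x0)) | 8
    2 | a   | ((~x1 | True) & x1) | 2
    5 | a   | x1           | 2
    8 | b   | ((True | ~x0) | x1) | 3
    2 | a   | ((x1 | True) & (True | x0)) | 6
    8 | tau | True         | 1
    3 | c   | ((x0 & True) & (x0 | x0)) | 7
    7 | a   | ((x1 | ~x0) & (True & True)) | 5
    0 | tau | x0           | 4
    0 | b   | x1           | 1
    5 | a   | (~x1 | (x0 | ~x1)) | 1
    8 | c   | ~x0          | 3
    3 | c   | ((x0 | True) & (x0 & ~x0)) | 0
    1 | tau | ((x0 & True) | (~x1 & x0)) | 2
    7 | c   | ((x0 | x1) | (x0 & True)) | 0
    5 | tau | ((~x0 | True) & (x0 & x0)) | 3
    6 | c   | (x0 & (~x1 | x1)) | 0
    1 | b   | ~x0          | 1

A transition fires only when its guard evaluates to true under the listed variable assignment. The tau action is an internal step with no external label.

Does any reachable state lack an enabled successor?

Answer: DEADLOCK-FREE

Working:
Reach set: {0,1}
  0: b→1  [1 exit(s)]
  1: b→1  [1 exit(s)]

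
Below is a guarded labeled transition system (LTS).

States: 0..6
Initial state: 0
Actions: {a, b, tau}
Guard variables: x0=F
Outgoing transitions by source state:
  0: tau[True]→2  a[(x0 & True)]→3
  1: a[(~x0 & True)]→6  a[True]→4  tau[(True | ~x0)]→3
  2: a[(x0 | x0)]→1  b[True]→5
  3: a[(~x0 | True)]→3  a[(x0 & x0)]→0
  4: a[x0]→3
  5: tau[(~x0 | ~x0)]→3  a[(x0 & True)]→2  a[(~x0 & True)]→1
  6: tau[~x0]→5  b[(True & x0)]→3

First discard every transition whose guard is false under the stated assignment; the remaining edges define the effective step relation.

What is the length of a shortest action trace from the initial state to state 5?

BFS to 5:
  L0 = {0}
  L1 = {2}
  L2 = {5}
5 enters at depth 2; path tau·b

Answer: 2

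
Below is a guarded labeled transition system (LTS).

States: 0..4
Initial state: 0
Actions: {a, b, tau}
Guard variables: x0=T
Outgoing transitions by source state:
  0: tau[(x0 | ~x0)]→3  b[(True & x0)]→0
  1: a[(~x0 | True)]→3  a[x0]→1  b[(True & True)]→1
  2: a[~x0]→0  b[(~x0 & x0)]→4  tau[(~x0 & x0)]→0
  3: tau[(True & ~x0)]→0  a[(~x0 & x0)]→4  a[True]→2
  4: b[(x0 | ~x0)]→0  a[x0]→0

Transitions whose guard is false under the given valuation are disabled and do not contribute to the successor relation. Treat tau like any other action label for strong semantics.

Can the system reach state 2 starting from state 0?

Answer: REACHABLE

Trace:
8 transition(s) survive guard evaluation.
L0 = {0}
L1 = {3}  total {0,3}
L2 = {2}  total {0,2,3}
Reachable = {0,2,3}
witness 2: tau·a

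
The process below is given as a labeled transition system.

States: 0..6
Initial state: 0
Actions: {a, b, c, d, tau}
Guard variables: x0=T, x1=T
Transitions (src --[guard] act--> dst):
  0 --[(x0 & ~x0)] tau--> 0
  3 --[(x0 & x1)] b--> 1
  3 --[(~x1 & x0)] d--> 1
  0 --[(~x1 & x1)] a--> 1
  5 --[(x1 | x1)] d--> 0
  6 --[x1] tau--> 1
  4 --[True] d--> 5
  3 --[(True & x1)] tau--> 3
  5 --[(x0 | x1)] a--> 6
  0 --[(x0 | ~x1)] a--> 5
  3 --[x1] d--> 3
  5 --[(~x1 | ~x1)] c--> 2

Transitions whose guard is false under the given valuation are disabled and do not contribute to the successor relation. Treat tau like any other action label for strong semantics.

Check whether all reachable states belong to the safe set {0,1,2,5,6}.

Answer: INVARIANT HOLDS

Trace:
Allowed set {0,1,2,5,6}
Reach set: {0,1,5,6}
  0: safe
  1: safe
  5: safe
  6: safe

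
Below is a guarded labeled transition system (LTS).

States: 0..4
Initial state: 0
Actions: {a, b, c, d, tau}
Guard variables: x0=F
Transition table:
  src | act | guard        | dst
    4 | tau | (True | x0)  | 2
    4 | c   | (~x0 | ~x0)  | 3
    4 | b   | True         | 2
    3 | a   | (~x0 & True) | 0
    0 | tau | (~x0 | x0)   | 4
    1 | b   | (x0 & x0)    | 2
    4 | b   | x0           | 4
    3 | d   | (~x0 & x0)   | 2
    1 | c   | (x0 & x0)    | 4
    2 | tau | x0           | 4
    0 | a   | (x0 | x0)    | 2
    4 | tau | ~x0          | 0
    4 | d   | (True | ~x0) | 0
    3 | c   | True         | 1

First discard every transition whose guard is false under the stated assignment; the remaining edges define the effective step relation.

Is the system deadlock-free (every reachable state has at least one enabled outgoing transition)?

Reachable = {0,1,2,3,4}
  0: tau→4  [1 exit(s)]
  1: ∅  [deadlock]
  2: ∅  [deadlock]
  3: a→0  c→1  [2 exit(s)]
  4: b→2  c→3  d→0  tau→0  tau→2  [5 exit(s)]
Path to 1: tau·c·c

Answer: DEADLOCK at state 1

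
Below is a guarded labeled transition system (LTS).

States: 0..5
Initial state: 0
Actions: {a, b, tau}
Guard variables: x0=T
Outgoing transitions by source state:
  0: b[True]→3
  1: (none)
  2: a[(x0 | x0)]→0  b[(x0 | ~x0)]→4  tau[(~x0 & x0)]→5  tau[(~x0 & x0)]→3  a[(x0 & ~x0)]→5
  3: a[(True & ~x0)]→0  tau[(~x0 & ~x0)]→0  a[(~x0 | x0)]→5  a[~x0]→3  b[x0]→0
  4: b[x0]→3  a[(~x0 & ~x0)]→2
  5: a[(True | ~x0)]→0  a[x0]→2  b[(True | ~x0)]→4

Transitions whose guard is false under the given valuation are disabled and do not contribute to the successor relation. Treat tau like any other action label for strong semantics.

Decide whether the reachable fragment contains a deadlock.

Answer: DEADLOCK-FREE

Analysis:
Reachable = {0,2,3,4,5}
  0: b→3  [deg 1]
  2: a→0  b→4  [deg 2]
  3: a→5  b→0  [deg 2]
  4: b→3  [deg 1]
  5: a→0  a→2  b→4  [deg 3]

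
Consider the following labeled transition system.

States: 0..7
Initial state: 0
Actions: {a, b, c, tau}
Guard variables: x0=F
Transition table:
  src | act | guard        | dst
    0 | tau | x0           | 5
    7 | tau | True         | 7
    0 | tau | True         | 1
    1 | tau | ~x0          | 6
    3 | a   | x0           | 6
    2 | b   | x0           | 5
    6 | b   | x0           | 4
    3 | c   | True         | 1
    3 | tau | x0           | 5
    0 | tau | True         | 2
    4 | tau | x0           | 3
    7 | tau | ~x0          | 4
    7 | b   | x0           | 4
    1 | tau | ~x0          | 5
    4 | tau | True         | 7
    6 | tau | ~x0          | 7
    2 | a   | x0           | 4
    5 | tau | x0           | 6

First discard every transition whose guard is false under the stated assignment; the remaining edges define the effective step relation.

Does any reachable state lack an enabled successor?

R = {0,1,2,4,5,6,7}
  0: tau→1  tau→2  [2 out]
  1: tau→5  tau→6  [2 out]
  2: ∅  [no exit]
  4: tau→7  [1 out]
  5: ∅  [no exit]
  6: tau→7  [1 out]
  7: tau→4  tau→7  [2 out]
trace reaching 2: tau

Answer: DEADLOCK at state 2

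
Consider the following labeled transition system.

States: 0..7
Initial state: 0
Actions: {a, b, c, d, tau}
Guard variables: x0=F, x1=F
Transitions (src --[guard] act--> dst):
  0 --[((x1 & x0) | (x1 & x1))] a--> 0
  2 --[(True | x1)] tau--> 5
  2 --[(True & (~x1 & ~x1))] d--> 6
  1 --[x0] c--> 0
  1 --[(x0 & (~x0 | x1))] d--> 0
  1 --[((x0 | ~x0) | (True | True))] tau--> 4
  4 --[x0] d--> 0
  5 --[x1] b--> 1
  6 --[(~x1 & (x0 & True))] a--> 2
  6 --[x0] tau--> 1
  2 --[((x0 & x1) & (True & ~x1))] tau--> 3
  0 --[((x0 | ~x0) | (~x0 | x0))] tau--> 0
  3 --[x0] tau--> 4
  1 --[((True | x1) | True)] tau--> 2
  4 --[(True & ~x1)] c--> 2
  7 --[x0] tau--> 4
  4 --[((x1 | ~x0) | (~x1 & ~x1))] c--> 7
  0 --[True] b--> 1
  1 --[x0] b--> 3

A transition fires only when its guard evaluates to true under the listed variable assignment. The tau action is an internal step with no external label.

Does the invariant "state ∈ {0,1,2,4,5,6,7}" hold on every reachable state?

Allowed set {0,1,2,4,5,6,7}
R = {0,1,2,4,5,6,7}
  0: safe
  1: safe
  2: safe
  4: safe
  5: safe
  6: safe
  7: safe

Answer: INVARIANT HOLDS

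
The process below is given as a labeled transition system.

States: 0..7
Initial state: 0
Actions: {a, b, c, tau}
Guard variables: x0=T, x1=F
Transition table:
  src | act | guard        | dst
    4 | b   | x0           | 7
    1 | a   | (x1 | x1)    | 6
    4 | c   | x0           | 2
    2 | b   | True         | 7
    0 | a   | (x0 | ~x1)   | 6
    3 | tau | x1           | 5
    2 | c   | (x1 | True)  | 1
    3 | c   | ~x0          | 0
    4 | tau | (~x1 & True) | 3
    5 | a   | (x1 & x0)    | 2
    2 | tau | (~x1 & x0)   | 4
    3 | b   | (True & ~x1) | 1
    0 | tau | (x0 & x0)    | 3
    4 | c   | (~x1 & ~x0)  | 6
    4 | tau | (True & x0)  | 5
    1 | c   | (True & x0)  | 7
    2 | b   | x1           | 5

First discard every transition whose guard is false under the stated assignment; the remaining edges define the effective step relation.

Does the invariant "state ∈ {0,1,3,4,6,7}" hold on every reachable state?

Inv-set: {0,1,3,4,6,7}
R = {0,1,3,6,7}
  0: safe
  1: safe
  3: safe
  6: safe
  7: safe

Answer: INVARIANT HOLDS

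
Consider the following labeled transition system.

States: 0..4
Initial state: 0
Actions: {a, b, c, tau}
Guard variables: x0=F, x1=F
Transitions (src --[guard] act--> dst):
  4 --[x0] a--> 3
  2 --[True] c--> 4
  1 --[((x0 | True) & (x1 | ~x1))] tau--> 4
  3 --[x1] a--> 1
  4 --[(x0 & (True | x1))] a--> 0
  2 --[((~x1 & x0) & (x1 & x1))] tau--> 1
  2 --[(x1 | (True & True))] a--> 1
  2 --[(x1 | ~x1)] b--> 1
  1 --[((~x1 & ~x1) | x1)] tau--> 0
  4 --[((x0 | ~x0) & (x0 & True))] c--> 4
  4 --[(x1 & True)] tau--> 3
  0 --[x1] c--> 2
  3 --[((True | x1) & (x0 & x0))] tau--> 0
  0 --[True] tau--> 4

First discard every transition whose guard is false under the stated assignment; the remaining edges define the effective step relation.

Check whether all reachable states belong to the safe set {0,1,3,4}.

Answer: INVARIANT HOLDS

Working:
Inv-set: {0,1,3,4}
Reachable = {0,4}
  0: ok
  4: ok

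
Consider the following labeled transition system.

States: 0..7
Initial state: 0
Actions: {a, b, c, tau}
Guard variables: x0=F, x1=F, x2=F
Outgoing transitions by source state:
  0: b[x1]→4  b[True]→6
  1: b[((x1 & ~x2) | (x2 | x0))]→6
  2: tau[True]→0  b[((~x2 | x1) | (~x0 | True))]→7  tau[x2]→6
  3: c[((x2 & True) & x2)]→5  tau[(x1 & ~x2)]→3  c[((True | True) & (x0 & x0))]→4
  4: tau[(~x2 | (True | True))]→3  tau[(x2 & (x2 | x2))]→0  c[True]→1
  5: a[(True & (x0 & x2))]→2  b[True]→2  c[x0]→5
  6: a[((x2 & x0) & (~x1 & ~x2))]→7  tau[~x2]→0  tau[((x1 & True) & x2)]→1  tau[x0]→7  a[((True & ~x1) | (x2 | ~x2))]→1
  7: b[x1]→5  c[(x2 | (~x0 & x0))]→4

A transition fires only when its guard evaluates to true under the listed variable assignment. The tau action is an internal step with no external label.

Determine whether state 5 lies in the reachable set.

Answer: UNREACHABLE

Working:
8 transition(s) survive guard evaluation.
L0 = {0}
L1 = {6}  total {0,6}
L2 = {1}  total {0,1,6}
R = {0,1,6}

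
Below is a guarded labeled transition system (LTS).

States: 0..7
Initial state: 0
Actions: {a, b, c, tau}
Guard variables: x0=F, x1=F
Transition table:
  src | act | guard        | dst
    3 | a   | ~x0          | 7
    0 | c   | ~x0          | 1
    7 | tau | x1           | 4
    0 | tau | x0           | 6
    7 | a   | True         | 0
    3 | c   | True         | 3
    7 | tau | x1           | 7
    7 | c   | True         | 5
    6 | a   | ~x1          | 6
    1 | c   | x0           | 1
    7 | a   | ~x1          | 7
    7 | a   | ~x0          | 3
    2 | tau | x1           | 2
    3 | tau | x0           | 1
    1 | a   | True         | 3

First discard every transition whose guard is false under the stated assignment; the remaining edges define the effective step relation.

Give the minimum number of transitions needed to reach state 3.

Answer: 2

Working:
Layered search for 3:
  depth 0: {0}
  depth 1: {1}
  depth 2: {3}
3 enters at depth 2; path c·a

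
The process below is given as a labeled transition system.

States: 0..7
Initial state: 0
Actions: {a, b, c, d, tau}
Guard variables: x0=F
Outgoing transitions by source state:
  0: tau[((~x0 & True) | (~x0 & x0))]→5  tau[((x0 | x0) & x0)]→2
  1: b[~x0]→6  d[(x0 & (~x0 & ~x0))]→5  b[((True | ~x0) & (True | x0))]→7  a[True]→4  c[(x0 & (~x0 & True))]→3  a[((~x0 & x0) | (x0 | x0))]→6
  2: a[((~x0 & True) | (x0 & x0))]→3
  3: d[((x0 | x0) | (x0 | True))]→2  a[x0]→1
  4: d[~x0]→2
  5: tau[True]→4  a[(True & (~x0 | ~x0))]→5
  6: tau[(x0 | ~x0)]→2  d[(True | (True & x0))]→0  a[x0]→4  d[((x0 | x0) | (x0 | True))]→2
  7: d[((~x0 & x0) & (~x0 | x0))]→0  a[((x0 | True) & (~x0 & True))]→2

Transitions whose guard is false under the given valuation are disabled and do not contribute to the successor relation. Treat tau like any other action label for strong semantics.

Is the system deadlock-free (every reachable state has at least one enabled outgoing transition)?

Reachable = {0,2,3,4,5}
  0: tau→5  [1 exit(s)]
  2: a→3  [1 exit(s)]
  3: d→2  [1 exit(s)]
  4: d→2  [1 exit(s)]
  5: a→5  tau→4  [2 exit(s)]

Answer: DEADLOCK-FREE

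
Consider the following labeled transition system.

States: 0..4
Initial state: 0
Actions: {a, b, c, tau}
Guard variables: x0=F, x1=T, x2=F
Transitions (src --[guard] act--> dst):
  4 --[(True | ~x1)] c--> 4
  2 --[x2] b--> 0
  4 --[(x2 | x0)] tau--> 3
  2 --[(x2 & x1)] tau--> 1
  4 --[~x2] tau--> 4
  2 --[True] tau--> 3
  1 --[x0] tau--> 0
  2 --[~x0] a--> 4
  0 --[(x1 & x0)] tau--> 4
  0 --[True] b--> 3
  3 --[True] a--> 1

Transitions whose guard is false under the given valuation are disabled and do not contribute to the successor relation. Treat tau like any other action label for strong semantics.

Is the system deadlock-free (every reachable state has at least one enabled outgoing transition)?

Answer: DEADLOCK at state 1

Analysis:
Reach set: {0,1,3}
  0: b→3  [1 out]
  1: ∅  [deadlock]
  3: a→1  [1 out]
Path to 1: b·a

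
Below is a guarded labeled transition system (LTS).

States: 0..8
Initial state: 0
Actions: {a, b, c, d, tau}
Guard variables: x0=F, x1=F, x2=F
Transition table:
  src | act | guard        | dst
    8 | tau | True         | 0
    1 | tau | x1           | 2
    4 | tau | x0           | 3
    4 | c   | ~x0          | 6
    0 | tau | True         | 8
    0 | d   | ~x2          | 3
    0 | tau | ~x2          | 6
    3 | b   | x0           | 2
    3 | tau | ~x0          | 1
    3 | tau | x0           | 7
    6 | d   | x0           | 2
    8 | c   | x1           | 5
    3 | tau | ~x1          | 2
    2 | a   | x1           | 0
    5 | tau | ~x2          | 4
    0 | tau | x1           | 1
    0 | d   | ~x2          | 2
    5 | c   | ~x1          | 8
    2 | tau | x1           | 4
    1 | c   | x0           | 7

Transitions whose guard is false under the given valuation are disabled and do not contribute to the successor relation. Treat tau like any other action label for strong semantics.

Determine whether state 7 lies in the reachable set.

Guard filter leaves 10 enabled edge(s).
L0 = {0}
L1 = {2,3,6,8}  total {0,2,3,6,8}
L2 = {1}  total {0,1,2,3,6,8}
R = {0,1,2,3,6,8}

Answer: UNREACHABLE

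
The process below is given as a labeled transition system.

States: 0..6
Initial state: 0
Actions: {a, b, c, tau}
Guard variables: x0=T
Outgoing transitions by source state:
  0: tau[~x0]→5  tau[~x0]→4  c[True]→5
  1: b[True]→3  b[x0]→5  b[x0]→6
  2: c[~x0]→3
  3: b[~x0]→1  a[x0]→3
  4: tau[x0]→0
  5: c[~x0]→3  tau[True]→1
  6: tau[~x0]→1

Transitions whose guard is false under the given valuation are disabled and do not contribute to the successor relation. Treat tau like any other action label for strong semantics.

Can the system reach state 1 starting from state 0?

Guard filter leaves 7 enabled edge(s).
depth 0: {0}
depth 1: {5}  cumulative {0,5}
depth 2: {1}  cumulative {0,1,5}
depth 3: {3,6}  cumulative {0,1,3,5,6}
Reachable = {0,1,3,5,6}
witness 1: c·tau

Answer: REACHABLE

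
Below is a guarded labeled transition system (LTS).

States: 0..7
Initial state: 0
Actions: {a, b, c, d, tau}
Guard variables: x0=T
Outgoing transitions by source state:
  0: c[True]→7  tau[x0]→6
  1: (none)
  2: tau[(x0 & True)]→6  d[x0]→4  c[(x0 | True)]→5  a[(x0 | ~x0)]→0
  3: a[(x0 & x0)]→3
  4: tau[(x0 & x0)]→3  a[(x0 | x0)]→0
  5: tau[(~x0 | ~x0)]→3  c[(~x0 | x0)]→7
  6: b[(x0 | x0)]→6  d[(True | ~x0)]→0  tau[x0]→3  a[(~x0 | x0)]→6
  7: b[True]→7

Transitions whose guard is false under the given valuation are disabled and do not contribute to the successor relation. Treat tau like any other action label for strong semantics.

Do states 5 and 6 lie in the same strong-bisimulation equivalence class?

Bisimulation quotient by refinement:
  P[0] = {{0,1,2,3,4,5,6,7}}
  P[1] = {{0},{1},{2},{3},{4},{5},{6},{7}}
stable after 2 split(s): 8 block(s)
5∈{5}, 6∈{6}

Answer: NOT BISIMILAR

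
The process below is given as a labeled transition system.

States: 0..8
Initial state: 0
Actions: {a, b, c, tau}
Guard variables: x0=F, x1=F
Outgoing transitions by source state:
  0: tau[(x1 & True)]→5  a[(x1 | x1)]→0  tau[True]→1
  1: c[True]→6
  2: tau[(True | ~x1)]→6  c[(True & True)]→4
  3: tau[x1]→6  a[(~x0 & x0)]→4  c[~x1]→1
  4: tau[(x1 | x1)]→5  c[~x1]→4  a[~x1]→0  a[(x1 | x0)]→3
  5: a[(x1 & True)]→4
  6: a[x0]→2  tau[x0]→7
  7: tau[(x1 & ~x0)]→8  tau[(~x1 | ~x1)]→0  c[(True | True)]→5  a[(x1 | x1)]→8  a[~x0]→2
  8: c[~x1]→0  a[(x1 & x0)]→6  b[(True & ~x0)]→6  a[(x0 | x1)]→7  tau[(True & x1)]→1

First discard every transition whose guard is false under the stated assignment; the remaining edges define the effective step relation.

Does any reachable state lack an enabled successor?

Reachable = {0,1,6}
  0: tau→1  [1 exit(s)]
  1: c→6  [1 exit(s)]
  6: ∅  [STUCK]
trace reaching 6: tau·c

Answer: DEADLOCK at state 6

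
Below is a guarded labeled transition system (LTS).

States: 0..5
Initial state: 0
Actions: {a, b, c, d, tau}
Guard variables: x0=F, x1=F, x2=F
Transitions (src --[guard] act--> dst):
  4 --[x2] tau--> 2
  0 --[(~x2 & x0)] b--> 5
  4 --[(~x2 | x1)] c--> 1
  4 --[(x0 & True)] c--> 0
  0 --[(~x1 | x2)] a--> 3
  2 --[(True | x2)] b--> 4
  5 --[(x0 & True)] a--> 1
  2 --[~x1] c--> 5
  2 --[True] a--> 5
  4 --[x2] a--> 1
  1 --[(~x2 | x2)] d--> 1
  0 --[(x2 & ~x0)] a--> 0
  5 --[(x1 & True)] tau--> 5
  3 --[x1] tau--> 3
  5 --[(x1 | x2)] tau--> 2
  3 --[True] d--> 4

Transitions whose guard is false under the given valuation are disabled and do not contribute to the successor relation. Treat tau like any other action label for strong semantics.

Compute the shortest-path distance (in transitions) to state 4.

BFS to 4:
  Layer 0: {0}
  Layer 1: {3}
  Layer 2: {4}
depth(4)=2, e.g. a·d

Answer: 2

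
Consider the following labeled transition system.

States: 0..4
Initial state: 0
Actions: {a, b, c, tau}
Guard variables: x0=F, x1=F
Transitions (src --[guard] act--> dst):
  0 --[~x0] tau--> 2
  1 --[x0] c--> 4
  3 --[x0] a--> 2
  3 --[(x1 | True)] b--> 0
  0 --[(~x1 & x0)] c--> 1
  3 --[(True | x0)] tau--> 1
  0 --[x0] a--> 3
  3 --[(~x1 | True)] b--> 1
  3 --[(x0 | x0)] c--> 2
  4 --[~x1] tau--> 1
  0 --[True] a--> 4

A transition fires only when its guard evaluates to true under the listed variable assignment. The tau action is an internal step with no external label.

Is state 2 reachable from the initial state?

After dropping false guards: 6 live edges.
L0 = {0}
L1 = {2,4}  now seen {0,2,4}
L2 = {1}  now seen {0,1,2,4}
Reachable = {0,1,2,4}
Path to 2: tau

Answer: REACHABLE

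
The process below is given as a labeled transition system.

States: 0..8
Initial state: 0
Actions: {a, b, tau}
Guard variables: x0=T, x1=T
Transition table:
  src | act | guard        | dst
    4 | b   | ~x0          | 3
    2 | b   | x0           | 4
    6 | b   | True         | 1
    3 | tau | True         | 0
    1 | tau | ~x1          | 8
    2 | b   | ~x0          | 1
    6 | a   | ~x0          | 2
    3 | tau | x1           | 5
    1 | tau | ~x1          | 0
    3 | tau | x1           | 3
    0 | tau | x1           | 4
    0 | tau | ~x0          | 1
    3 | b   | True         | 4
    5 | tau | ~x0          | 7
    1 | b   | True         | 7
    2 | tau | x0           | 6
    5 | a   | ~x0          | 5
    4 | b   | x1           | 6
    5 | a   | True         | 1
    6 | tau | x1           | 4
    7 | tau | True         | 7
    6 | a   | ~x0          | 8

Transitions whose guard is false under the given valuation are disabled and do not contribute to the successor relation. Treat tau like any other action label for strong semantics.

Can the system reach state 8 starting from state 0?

Guard filter leaves 13 enabled edge(s).
depth 0: {0}
depth 1: {4}  total {0,4}
depth 2: {6}  total {0,4,6}
depth 3: {1}  total {0,1,4,6}
depth 4: {7}  total {0,1,4,6,7}
Reachable = {0,1,4,6,7}

Answer: UNREACHABLE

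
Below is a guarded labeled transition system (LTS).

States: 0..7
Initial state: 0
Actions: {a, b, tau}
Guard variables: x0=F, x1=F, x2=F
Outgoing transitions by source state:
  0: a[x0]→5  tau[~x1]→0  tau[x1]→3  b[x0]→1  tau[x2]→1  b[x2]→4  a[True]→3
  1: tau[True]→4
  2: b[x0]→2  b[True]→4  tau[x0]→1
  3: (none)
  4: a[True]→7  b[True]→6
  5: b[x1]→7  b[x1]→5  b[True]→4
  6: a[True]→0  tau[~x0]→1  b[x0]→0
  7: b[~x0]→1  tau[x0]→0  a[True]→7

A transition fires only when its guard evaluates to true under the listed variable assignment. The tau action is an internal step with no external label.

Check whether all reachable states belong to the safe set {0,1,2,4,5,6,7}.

Inv-set: {0,1,2,4,5,6,7}
Reach set: {0,3}
  0: safe
  3: VIOLATES
witness against invariant: a → 3

Answer: INVARIANT VIOLATED at state 3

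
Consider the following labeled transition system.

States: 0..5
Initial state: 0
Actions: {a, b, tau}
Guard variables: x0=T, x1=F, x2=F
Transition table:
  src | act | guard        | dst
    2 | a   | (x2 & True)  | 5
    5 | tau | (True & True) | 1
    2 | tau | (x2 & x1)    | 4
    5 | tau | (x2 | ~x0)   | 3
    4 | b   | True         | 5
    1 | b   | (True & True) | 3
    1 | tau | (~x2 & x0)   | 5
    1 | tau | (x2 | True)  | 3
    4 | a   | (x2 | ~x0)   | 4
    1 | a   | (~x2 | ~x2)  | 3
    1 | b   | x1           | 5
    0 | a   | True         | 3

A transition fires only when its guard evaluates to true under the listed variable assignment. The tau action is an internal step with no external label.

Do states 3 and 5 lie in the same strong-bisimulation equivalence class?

Answer: NOT BISIMILAR

Working:
Bisimulation quotient by refinement:
  π0 = {{0,1,2,3,4,5}}
  π1 = {{0},{1},{2,3},{4},{5}}
5 equivalence class(es) (converged in 2)
3∈{2,3}, 5∈{5}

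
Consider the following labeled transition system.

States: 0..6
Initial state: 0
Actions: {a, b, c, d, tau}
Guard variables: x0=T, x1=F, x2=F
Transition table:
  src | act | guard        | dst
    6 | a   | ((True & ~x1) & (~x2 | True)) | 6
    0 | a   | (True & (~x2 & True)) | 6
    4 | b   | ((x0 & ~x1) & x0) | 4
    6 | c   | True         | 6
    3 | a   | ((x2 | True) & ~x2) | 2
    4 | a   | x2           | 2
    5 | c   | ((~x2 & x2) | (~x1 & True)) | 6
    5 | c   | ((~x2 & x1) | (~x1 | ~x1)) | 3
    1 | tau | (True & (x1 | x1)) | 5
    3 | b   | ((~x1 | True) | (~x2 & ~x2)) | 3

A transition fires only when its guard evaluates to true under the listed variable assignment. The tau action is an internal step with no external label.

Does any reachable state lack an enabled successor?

Reach set: {0,6}
  0: a→6  [1 exit(s)]
  6: a→6  c→6  [2 exit(s)]

Answer: DEADLOCK-FREE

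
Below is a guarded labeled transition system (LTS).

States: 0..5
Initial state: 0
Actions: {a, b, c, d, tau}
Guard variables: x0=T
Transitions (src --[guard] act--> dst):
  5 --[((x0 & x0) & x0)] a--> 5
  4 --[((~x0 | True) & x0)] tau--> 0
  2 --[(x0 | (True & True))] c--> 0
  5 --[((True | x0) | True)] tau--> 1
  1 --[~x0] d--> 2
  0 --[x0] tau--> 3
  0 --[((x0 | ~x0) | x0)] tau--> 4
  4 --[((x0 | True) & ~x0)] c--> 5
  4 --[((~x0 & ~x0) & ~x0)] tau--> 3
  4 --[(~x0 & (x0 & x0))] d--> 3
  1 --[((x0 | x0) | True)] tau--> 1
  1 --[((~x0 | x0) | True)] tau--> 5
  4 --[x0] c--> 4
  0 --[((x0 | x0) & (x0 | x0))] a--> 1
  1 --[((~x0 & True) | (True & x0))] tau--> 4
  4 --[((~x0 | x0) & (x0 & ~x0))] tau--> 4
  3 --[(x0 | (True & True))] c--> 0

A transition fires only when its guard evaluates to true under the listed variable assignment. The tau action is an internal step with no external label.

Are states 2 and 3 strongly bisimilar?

Compute ~ classes (split until stable):
  π0 = {{0,1,2,3,4,5}}
  π1 = {{0,5},{1},{2,3},{4}}
  π2 = {{0},{1},{2,3},{4},{5}}
stable after 3 split(s): 5 block(s)
2∈{2,3}, 3∈{2,3}

Answer: BISIMILAR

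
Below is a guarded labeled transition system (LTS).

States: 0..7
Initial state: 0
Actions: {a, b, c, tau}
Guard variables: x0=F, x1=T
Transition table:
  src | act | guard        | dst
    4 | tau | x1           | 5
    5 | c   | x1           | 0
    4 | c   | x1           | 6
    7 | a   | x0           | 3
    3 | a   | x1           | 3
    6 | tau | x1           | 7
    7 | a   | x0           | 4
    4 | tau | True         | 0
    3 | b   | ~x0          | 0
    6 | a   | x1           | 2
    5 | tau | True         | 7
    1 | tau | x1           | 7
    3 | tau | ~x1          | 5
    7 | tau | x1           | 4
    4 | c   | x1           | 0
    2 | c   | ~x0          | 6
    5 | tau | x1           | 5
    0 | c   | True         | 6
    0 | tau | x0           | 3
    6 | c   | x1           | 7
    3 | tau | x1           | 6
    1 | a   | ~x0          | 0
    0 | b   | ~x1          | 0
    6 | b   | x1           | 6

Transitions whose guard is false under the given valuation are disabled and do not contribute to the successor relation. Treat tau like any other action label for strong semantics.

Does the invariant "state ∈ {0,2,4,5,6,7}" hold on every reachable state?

Answer: INVARIANT HOLDS

Analysis:
Inv-set: {0,2,4,5,6,7}
Reach set: {0,2,4,5,6,7}
  0: ✓
  2: ✓
  4: ✓
  5: ✓
  6: ✓
  7: ✓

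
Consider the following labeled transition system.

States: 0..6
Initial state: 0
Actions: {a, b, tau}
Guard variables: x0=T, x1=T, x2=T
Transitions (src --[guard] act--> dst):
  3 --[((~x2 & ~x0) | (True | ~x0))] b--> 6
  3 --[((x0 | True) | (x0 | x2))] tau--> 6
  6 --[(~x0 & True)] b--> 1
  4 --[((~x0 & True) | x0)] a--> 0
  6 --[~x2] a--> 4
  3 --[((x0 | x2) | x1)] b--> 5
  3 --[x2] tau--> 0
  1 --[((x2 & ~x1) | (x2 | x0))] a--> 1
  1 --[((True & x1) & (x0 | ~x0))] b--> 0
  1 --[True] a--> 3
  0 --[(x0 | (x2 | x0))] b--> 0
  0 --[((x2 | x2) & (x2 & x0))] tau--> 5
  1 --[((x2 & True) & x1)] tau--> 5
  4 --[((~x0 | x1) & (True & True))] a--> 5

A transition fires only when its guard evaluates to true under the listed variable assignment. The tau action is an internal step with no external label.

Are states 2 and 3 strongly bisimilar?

Answer: NOT BISIMILAR

Working:
Compute ~ classes (split until stable):
  π0 = {{0,1,2,3,4,5,6}}
  π1 = {{0,3},{1},{2,5,6},{4}}
  π2 = {{0},{1},{2,5,6},{3},{4}}
5 equivalence class(es) (converged in 3)
class of 2: {2,5,6}; class of 3: {3}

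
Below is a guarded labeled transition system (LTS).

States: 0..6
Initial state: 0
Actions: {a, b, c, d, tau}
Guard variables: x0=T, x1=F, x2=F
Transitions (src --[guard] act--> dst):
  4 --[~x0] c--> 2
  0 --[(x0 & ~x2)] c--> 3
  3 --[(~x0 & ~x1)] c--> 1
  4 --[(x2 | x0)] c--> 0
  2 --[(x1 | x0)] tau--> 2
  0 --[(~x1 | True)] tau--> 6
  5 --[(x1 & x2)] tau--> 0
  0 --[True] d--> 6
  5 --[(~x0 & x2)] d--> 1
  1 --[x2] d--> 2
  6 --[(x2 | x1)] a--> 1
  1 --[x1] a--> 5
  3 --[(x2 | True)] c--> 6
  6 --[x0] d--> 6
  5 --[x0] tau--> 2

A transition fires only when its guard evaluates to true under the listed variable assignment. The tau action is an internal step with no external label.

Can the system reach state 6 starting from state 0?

Answer: REACHABLE

Working:
After dropping false guards: 8 live edges.
Layer 0: {0}
Layer 1: {3,6}  cumulative {0,3,6}
Reach set: {0,3,6}
witness 6: tau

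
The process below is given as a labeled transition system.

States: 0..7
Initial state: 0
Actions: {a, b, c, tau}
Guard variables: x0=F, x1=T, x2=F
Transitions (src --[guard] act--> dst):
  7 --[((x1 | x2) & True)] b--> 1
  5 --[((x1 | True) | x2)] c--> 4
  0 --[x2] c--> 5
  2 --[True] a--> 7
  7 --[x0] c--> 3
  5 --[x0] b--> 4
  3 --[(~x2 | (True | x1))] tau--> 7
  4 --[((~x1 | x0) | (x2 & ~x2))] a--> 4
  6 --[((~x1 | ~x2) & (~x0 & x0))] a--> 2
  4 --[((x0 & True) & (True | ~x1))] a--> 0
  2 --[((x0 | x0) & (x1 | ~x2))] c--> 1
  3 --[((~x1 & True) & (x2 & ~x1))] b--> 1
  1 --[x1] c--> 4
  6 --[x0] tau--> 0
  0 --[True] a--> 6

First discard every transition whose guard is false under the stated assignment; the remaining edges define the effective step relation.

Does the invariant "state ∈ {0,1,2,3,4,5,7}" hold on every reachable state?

Answer: INVARIANT VIOLATED at state 6

Working:
Inv-set: {0,1,2,3,4,5,7}
Reachable = {0,6}
  0: ok
  6: VIOLATES
witness against invariant: a → 6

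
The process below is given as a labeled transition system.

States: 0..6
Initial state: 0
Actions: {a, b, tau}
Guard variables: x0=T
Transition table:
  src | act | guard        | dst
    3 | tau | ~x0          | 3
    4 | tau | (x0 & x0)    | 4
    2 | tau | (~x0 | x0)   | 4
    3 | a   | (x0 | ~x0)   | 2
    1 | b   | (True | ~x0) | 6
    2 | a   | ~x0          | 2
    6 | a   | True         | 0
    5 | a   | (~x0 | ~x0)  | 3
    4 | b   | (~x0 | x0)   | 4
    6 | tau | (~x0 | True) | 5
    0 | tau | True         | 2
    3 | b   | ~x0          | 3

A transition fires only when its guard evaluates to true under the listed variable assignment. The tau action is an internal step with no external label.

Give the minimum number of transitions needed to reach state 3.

BFS to 3:
  L0 = {0}
  L1 = {2}
  L2 = {4}
3 never appears.

Answer: UNREACHABLE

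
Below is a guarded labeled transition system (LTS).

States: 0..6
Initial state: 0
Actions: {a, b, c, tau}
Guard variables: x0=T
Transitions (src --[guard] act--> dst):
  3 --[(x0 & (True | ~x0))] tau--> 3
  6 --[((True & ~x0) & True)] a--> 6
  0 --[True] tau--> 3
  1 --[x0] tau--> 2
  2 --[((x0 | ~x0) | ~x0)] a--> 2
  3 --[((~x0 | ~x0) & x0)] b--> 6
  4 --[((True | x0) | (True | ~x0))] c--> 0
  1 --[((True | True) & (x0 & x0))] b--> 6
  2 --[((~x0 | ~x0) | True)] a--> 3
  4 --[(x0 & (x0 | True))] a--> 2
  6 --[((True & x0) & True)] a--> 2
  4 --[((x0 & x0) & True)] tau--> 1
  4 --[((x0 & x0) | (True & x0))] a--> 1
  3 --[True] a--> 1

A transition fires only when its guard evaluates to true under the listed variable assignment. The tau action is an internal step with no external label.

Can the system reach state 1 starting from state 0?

Answer: REACHABLE

Working:
After dropping false guards: 12 live edges.
depth 0: {0}
depth 1: {3}  now seen {0,3}
depth 2: {1}  now seen {0,1,3}
depth 3: {2,6}  now seen {0,1,2,3,6}
Reachable = {0,1,2,3,6}
witness 1: tau·a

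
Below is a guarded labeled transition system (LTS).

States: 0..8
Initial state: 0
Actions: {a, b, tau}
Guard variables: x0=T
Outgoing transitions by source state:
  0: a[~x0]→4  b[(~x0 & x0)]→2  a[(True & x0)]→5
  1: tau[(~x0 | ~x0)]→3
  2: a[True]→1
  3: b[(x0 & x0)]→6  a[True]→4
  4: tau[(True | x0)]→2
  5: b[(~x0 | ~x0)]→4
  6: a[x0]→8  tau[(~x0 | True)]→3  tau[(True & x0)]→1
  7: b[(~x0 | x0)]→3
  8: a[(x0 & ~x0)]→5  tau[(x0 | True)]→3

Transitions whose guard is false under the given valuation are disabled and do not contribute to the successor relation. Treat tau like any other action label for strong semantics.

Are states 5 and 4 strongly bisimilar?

Answer: NOT BISIMILAR

Working:
Compute ~ classes (split until stable):
  P[0] = {{0,1,2,3,4,5,6,7,8}}
  P[1] = {{0,2},{1,5},{3},{4,8},{6},{7}}
  P[2] = {{0,2},{1,5},{3},{4},{6},{7},{8}}
Fixed point at round 3; 7 class(es).
5∈{1,5}, 4∈{4}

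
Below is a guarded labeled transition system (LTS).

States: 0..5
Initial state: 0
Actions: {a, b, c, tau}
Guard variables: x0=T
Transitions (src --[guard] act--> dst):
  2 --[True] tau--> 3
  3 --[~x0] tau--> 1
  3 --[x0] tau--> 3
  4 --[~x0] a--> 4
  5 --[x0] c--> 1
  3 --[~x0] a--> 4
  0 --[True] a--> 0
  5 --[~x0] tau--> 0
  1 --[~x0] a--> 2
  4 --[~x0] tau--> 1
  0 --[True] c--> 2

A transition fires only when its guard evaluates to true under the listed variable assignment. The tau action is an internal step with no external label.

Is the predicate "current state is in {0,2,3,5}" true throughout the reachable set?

Inv-set: {0,2,3,5}
Reach set: {0,2,3}
  0: ok
  2: ok
  3: ok

Answer: INVARIANT HOLDS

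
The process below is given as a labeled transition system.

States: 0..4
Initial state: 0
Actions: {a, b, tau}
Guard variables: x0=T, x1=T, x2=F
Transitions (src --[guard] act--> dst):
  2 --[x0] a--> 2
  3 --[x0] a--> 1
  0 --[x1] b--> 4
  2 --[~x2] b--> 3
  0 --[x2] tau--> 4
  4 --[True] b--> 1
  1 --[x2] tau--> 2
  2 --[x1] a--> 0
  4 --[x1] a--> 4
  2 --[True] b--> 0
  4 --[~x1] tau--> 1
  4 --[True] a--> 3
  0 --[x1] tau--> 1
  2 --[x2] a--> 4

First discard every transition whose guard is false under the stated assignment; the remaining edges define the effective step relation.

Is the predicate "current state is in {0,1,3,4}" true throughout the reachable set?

Answer: INVARIANT HOLDS

Working:
Allowed set {0,1,3,4}
R = {0,1,3,4}
  0: ok
  1: ok
  3: ok
  4: ok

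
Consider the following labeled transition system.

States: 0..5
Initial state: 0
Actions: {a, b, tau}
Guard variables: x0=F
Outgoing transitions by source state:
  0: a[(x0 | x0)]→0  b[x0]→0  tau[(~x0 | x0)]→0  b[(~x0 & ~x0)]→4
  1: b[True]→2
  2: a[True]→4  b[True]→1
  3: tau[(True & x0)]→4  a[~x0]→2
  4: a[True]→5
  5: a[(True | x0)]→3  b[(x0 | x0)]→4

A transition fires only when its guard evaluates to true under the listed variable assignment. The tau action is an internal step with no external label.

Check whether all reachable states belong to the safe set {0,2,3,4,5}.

Answer: INVARIANT VIOLATED at state 1

Working:
Allowed set {0,2,3,4,5}
R = {0,1,2,3,4,5}
  0: ok
  1: VIOLATES
  2: ok
  3: ok
  4: ok
  5: ok
reach 1 via b·a·a·a·b — violates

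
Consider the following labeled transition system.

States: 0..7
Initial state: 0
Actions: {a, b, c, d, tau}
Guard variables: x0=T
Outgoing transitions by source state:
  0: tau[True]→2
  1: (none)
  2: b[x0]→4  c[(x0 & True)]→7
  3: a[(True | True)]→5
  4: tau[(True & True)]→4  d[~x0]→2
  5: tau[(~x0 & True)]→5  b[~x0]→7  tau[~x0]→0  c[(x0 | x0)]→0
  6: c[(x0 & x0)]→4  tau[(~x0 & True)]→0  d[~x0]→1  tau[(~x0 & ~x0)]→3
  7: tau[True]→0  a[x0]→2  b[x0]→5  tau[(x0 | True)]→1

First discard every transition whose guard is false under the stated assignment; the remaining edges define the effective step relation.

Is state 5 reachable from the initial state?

Answer: REACHABLE

Trace:
Guard filter leaves 11 enabled edge(s).
depth 0: {0}
depth 1: {2}  total {0,2}
depth 2: {4,7}  total {0,2,4,7}
depth 3: {1,5}  total {0,1,2,4,5,7}
Reach set: {0,1,2,4,5,7}
trace reaching 5: tau·c·b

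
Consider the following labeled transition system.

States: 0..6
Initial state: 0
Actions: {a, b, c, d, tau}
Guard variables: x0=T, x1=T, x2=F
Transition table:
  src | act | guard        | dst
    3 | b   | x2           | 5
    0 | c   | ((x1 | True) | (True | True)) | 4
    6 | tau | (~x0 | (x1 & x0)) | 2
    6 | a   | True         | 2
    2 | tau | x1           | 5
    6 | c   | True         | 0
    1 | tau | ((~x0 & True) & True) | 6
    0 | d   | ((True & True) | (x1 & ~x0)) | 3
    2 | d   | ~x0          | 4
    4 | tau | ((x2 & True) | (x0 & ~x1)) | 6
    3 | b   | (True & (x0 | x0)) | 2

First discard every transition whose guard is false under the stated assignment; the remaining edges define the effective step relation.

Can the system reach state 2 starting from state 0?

7 transition(s) survive guard evaluation.
depth 0: {0}
depth 1: {3,4}  total {0,3,4}
depth 2: {2}  total {0,2,3,4}
depth 3: {5}  total {0,2,3,4,5}
Reach set: {0,2,3,4,5}
witness 2: d·b

Answer: REACHABLE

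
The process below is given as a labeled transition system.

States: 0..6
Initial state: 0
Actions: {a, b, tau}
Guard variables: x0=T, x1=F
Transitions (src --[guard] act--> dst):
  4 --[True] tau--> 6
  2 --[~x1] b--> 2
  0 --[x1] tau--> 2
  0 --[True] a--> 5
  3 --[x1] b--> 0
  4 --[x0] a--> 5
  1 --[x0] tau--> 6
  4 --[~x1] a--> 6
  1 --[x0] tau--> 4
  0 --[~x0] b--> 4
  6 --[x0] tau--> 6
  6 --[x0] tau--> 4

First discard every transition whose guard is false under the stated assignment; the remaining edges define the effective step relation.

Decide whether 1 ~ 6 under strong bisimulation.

Compute ~ classes (split until stable):
  round 0: {{0,1,2,3,4,5,6}}
  round 1: {{0},{1,6},{2},{3,5},{4}}
stable after 2 split(s): 5 block(s)
class of 1: {1,6}; class of 6: {1,6}

Answer: BISIMILAR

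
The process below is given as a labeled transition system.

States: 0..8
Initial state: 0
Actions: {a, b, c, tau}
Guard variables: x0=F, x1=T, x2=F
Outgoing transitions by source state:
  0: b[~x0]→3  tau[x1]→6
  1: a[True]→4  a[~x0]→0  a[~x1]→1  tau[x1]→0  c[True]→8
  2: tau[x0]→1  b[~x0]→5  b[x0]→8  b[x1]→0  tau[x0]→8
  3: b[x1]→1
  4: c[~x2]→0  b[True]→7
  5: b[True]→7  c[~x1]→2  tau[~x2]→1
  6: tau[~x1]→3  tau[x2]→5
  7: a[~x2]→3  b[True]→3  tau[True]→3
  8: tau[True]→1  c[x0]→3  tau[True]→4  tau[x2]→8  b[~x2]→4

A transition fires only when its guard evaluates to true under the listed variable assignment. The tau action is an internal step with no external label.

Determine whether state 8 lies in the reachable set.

Answer: REACHABLE

Working:
After dropping false guards: 19 live edges.
L0 = {0}
L1 = {3,6}  total {0,3,6}
L2 = {1}  total {0,1,3,6}
L3 = {4,8}  total {0,1,3,4,6,8}
L4 = {7}  total {0,1,3,4,6,7,8}
Reachable = {0,1,3,4,6,7,8}
trace reaching 8: b·b·c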